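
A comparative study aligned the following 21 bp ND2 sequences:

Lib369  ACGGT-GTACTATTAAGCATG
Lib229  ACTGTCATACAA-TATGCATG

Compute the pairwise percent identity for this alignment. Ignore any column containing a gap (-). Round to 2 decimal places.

78.95%

Excluding the 2 gap columns leaves 19 comparable sites.
Differing sites — 3:G/T; 7:G/A; 11:T/A; 16:A/T.
15 of the 19 comparable sites match, so the percent identity is 15/19 × 100 = 78.95%.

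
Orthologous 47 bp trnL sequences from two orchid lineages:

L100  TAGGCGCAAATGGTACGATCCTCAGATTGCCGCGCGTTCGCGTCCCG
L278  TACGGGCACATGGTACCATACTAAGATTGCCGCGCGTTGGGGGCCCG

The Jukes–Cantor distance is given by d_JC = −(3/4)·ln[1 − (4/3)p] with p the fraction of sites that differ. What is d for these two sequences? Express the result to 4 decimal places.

0.2211

The sequences differ at positions 3 (G/C), 5 (C/G), 9 (A/C), 17 (G/C), 20 (C/A), 23 (C/A), 39 (C/G), 41 (C/G), 43 (T/G).
p = 9/47 = 0.191489.
d = −0.75 · ln(1 − (4/3)·0.191489) = −0.75 · ln(0.744681) = −0.75 · (-0.294799) = 0.2211.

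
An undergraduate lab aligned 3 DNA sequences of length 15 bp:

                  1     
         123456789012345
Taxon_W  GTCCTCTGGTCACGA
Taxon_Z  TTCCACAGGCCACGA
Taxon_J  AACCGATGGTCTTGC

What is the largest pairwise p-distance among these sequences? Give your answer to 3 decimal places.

0.600

Pairwise Hamming distances:
  Taxon_W vs Taxon_Z: 4
  Taxon_W vs Taxon_J: 7
  Taxon_Z vs Taxon_J: 9
The largest is 9 mismatches, between Taxon_Z and Taxon_J; p = 9/15 = 0.600.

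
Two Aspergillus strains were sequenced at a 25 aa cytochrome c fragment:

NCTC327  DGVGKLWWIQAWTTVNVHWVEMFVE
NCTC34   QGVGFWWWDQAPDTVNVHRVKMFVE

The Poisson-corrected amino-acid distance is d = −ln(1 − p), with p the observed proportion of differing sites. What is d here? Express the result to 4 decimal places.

Differing sites — 1:D/Q; 5:K/F; 6:L/W; 9:I/D; 12:W/P; 13:T/D; 19:W/R; 21:E/K.
p = 8/25 = 0.320000.
d = −ln(1 − 0.320000) = −ln(0.680000) = 0.3857.

0.3857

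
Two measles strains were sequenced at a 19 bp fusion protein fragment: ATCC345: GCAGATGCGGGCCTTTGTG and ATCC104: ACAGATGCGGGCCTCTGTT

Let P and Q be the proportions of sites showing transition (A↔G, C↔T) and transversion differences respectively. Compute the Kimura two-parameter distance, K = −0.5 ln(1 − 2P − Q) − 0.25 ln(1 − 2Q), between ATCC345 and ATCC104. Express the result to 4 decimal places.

Differing sites — 1:G/A (Ti); 15:T/C (Ti); 19:G/T (Tv).
Of the 3 differences, 2 transitions and 1 transversion over 19 sites: P = 2/19 = 0.105263, Q = 1/19 = 0.052632.
d = −0.5·ln(0.736842) − 0.25·ln(0.894736) = −0.5·(-0.305382) − 0.25·(-0.111227) = 0.1805.

0.1805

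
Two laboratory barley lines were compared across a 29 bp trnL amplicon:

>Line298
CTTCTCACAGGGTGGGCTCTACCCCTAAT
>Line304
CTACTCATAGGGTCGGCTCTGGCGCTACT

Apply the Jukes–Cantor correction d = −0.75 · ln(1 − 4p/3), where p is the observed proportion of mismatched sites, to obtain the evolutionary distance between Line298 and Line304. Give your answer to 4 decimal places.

0.2913

The sequences differ at positions 3 (T/A), 8 (C/T), 14 (G/C), 21 (A/G), 22 (C/G), 24 (C/G), 28 (A/C).
p = 7/29 = 0.241379.
d = −0.75 · ln(1 − (4/3)·0.241379) = −0.75 · ln(0.678161) = −0.75 · (-0.388371) = 0.2913.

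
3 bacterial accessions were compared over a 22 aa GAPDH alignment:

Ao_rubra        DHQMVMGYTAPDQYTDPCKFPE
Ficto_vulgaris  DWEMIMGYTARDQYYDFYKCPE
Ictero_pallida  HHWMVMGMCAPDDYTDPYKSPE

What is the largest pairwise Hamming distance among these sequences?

11

Pairwise Hamming distances:
  Ao_rubra vs Ficto_vulgaris: 8
  Ao_rubra vs Ictero_pallida: 7
  Ficto_vulgaris vs Ictero_pallida: 11
The largest is 11, between Ficto_vulgaris and Ictero_pallida.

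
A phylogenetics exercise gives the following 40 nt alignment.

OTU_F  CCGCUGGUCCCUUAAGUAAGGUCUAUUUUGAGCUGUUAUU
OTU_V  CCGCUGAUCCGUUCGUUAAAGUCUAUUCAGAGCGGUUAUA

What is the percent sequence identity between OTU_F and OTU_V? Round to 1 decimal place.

Differing sites — 7:G/A; 11:C/G; 14:A/C; 15:A/G; 16:G/U; 20:G/A; 28:U/C; 29:U/A; 34:U/G; 40:U/A.
30 of the 40 sites match, so the percent identity is 30/40 × 100 = 75.0%.

75.0%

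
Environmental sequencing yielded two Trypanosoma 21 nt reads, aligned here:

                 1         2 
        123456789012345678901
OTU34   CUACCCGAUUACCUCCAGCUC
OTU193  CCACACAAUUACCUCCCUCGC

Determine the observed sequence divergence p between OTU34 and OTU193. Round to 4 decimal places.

0.2857

The sequences differ at positions 2 (U/C), 5 (C/A), 7 (G/A), 17 (A/C), 18 (G/U), 20 (U/G).
There are 6 differences over 21 sites, so p = 6/21 = 0.2857.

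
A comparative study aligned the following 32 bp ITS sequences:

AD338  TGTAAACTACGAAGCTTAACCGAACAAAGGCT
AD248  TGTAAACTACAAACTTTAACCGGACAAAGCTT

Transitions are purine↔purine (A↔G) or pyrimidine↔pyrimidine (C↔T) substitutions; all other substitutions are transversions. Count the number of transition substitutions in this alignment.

The sequences differ at positions 11 (G/A, transition), 14 (G/C, transversion), 15 (C/T, transition), 23 (A/G, transition), 30 (G/C, transversion), 31 (C/T, transition).
Of the 6 differences, 4 transitions and 2 transversions, so the answer is 4.

4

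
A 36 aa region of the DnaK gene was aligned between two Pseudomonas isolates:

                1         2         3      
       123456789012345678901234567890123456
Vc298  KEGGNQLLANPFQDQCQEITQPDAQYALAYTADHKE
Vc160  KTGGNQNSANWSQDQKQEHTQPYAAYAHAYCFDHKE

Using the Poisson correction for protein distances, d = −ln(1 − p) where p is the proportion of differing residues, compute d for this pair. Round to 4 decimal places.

Mismatches occur at site 2 (E/T), site 7 (L/N), site 8 (L/S), site 11 (P/W), site 12 (F/S), site 16 (C/K), site 19 (I/H), site 23 (D/Y), site 25 (Q/A), site 28 (L/H), site 31 (T/C), site 32 (A/F).
p = 12/36 = 0.333333.
d = −ln(1 − 0.333333) = −ln(0.666667) = 0.4055.

0.4055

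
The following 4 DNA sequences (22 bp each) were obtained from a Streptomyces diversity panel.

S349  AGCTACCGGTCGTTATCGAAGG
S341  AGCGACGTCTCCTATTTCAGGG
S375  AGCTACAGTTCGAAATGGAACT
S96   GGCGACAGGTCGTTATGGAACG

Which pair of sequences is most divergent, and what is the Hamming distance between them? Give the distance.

Pairwise Hamming distances:
  S349 vs S341: 10
  S349 vs S375: 7
  S349 vs S96: 5
  S341 vs S375: 12
  S341 vs S96: 11
  S375 vs S96: 6
The largest is 12, between S341 and S375.

12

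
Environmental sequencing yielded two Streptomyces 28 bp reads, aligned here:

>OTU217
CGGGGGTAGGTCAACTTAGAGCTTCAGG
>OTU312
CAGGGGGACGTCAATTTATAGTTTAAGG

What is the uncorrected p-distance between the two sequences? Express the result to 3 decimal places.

Differing sites — 2:G/A; 7:T/G; 9:G/C; 15:C/T; 19:G/T; 22:C/T; 25:C/A.
There are 7 differences over 28 sites, so p = 7/28 = 0.250.

0.250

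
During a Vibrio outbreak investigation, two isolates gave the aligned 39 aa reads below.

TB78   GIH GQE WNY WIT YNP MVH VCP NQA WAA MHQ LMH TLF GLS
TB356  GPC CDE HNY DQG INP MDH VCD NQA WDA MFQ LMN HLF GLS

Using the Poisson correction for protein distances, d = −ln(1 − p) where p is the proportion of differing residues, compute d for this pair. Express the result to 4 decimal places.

Differing sites — 2:I/P; 3:H/C; 4:G/C; 5:Q/D; 7:W/H; 10:W/D; 11:I/Q; 12:T/G; 13:Y/I; 17:V/D; 21:P/D; 26:A/D; 29:H/F; 33:H/N; 34:T/H.
p = 15/39 = 0.384615.
d = −ln(1 − 0.384615) = −ln(0.615385) = 0.4855.

0.4855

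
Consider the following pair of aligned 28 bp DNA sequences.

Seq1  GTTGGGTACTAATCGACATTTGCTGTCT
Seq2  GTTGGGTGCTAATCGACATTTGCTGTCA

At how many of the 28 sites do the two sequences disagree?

2

Mismatches occur at site 8 (A/G), site 28 (T/A).
That gives 2 mismatches out of 28 aligned sites, so the Hamming distance is 2.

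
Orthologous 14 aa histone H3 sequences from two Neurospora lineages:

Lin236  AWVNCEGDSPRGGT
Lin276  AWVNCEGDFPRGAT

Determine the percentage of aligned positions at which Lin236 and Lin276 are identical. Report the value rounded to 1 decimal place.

Mismatches occur at site 9 (S→F), site 13 (G→A).
12 of the 14 sites match, so the percent identity is 12/14 × 100 = 85.7%.

85.7%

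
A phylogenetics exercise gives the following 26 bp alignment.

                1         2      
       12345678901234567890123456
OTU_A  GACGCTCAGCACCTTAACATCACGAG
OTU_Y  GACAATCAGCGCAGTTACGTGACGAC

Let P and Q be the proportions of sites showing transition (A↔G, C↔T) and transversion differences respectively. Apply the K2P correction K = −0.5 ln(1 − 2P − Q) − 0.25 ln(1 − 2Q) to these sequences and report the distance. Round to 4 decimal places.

0.4643

Mismatches occur at site 4 (G→A, transition), site 5 (C→A, transversion), site 11 (A→G, transition), site 13 (C→A, transversion), site 14 (T→G, transversion), site 16 (A→T, transversion), site 19 (A→G, transition), site 21 (C→G, transversion), site 26 (G→C, transversion).
Of the 9 differences, 3 transitions and 6 transversions over 26 sites: P = 3/26 = 0.115385, Q = 6/26 = 0.230769.
d = −0.5·ln(0.538461) − 0.25·ln(0.538462) = −0.5·(-0.619040) − 0.25·(-0.619038) = 0.4643.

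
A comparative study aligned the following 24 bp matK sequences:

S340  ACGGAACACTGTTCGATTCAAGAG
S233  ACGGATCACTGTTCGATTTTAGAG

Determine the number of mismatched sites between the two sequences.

Mismatches occur at site 6 (A↔T), site 19 (C↔T), site 20 (A↔T).
That gives 3 mismatches out of 24 aligned sites, so the Hamming distance is 3.

3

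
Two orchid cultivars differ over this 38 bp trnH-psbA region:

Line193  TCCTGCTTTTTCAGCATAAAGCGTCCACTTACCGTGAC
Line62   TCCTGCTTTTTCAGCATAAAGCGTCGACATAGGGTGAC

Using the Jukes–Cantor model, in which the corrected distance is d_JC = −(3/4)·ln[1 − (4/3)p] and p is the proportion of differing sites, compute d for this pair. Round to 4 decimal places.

Mismatches occur at site 26 (C/G), site 29 (T/A), site 32 (C/G), site 33 (C/G).
p = 4/38 = 0.105263.
d = −0.75 · ln(1 − (4/3)·0.105263) = −0.75 · ln(0.859649) = −0.75 · (-0.151231) = 0.1134.

0.1134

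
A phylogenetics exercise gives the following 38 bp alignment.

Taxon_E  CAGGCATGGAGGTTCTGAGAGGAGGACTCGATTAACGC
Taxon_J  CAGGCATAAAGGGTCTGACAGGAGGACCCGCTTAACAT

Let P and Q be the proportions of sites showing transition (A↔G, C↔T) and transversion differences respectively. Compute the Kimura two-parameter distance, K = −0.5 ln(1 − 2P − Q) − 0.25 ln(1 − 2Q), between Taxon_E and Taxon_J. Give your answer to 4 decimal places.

The sequences differ at positions 8 (G/A, transition), 9 (G/A, transition), 13 (T/G, transversion), 19 (G/C, transversion), 28 (T/C, transition), 31 (A/C, transversion), 37 (G/A, transition), 38 (C/T, transition).
Of the 8 differences, 5 transitions and 3 transversions over 38 sites: P = 5/38 = 0.131579, Q = 3/38 = 0.078947.
d = −0.5·ln(0.657895) − 0.25·ln(0.842106) = −0.5·(-0.418710) − 0.25·(-0.171849) = 0.2523.

0.2523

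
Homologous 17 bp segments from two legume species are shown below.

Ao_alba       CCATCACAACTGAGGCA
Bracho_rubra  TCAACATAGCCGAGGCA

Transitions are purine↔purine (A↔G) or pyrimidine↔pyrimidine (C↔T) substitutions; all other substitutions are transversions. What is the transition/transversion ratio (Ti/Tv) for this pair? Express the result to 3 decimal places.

4.000

The sequences differ at positions 1 (C/T, transition), 4 (T/A, transversion), 7 (C/T, transition), 9 (A/G, transition), 11 (T/C, transition).
Of the 5 differences, 4 transitions and 1 transversion, so Ti/Tv = 4/1 = 4.000.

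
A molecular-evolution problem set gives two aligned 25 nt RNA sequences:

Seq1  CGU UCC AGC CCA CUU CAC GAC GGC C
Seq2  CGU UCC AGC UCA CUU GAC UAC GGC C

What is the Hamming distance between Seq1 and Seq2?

Differing sites — 10:C/U; 16:C/G; 19:G/U.
That gives 3 mismatches out of 25 aligned sites, so the Hamming distance is 3.

3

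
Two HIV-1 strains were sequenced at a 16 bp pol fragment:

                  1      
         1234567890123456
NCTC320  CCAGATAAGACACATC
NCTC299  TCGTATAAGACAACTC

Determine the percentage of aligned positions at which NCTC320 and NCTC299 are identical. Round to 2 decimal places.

Differing sites — 1:C/T; 3:A/G; 4:G/T; 13:C/A; 14:A/C.
11 of the 16 sites match, so the percent identity is 11/16 × 100 = 68.75%.

68.75%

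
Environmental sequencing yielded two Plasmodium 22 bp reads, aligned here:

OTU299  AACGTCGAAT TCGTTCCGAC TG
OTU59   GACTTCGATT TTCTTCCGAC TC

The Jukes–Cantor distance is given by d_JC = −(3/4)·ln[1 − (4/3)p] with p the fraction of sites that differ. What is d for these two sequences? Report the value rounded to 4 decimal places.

Differing sites — 1:A/G; 4:G/T; 9:A/T; 12:C/T; 13:G/C; 22:G/C.
p = 6/22 = 0.272727.
d = −0.75 · ln(1 − (4/3)·0.272727) = −0.75 · ln(0.636364) = −0.75 · (-0.451985) = 0.3390.

0.3390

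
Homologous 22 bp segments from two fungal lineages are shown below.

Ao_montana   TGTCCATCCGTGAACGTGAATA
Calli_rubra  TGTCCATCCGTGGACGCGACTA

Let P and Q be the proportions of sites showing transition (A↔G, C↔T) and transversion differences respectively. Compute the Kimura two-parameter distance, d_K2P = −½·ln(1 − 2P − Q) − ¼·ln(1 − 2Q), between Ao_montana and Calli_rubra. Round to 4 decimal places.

Mismatches occur at site 13 (A↔G, transition), site 17 (T↔C, transition), site 20 (A↔C, transversion).
Of the 3 differences, 2 transitions and 1 transversion over 22 sites: P = 2/22 = 0.090909, Q = 1/22 = 0.045455.
d = −0.5·ln(0.772727) − 0.25·ln(0.909090) = −0.5·(-0.257829) − 0.25·(-0.095311) = 0.1527.

0.1527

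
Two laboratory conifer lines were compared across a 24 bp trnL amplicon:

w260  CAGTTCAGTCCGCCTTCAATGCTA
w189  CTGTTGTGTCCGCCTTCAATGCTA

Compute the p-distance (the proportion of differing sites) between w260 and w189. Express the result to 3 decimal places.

0.125

The sequences differ at positions 2 (A/T), 6 (C/G), 7 (A/T).
There are 3 differences over 24 sites, so p = 3/24 = 0.125.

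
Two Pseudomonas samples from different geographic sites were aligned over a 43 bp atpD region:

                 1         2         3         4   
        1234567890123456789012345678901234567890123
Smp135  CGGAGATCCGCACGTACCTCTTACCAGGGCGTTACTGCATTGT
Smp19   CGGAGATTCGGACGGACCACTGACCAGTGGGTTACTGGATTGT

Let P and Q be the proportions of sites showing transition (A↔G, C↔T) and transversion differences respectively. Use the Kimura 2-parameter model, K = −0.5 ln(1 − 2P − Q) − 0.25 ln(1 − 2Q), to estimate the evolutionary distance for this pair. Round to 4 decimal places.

The sequences differ at positions 8 (C/T, transition), 11 (C/G, transversion), 15 (T/G, transversion), 19 (T/A, transversion), 22 (T/G, transversion), 28 (G/T, transversion), 30 (C/G, transversion), 38 (C/G, transversion).
Of the 8 differences, 1 transition and 7 transversions over 43 sites: P = 1/43 = 0.023256, Q = 7/43 = 0.162791.
d = −0.5·ln(0.790697) − 0.25·ln(0.674418) = −0.5·(-0.234840) − 0.25·(-0.393905) = 0.2159.

0.2159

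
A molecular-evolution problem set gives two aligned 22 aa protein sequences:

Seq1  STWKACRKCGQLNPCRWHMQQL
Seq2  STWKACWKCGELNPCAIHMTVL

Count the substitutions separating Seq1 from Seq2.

The sequences differ at positions 7 (R/W), 11 (Q/E), 16 (R/A), 17 (W/I), 20 (Q/T), 21 (Q/V).
That gives 6 mismatches out of 22 aligned sites, so the Hamming distance is 6.

6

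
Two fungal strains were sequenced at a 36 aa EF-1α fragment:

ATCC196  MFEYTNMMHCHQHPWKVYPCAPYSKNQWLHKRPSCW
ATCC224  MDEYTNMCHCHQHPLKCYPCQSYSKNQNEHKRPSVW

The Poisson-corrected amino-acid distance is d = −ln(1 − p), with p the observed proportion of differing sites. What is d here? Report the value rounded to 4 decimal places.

0.2877

The sequences differ at positions 2 (F/D), 8 (M/C), 15 (W/L), 17 (V/C), 21 (A/Q), 22 (P/S), 28 (W/N), 29 (L/E), 35 (C/V).
p = 9/36 = 0.250000.
d = −ln(1 − 0.250000) = −ln(0.750000) = 0.2877.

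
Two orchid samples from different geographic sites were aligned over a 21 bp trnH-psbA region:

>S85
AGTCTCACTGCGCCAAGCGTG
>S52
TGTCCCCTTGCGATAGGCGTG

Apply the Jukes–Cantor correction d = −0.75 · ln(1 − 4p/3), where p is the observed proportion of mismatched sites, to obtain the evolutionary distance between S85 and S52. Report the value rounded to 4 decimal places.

0.4408

Mismatches occur at site 1 (A/T), site 5 (T/C), site 7 (A/C), site 8 (C/T), site 13 (C/A), site 14 (C/T), site 16 (A/G).
p = 7/21 = 0.333333.
d = −0.75 · ln(1 − (4/3)·0.333333) = −0.75 · ln(0.555556) = −0.75 · (-0.587786) = 0.4408.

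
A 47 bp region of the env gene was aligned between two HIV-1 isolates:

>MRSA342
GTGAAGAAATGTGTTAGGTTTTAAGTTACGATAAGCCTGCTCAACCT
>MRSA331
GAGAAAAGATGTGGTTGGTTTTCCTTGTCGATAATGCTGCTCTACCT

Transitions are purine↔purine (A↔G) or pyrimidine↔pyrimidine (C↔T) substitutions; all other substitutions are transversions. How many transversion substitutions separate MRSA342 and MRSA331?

11

The sequences differ at positions 2 (T/A, transversion), 6 (G/A, transition), 8 (A/G, transition), 14 (T/G, transversion), 16 (A/T, transversion), 23 (A/C, transversion), 24 (A/C, transversion), 25 (G/T, transversion), 27 (T/G, transversion), 28 (A/T, transversion), 35 (G/T, transversion), 36 (C/G, transversion), 43 (A/T, transversion).
Of the 13 differences, 2 transitions and 11 transversions, so the answer is 11.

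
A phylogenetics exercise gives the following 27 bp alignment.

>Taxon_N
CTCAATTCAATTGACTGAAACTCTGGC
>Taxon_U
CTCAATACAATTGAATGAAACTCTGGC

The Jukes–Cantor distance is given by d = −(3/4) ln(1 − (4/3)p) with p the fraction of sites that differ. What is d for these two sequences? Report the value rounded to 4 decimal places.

Differing sites — 7:T/A; 15:C/A.
p = 2/27 = 0.074074.
d = −0.75 · ln(1 − (4/3)·0.074074) = −0.75 · ln(0.901235) = −0.75 · (-0.103989) = 0.0780.

0.0780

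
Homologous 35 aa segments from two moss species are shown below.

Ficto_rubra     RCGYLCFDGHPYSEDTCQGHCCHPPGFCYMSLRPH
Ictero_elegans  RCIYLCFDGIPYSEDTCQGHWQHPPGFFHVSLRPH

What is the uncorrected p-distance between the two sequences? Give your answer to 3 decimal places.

Mismatches occur at site 3 (G/I), site 10 (H/I), site 21 (C/W), site 22 (C/Q), site 28 (C/F), site 29 (Y/H), site 30 (M/V).
There are 7 differences over 35 sites, so p = 7/35 = 0.200.

0.200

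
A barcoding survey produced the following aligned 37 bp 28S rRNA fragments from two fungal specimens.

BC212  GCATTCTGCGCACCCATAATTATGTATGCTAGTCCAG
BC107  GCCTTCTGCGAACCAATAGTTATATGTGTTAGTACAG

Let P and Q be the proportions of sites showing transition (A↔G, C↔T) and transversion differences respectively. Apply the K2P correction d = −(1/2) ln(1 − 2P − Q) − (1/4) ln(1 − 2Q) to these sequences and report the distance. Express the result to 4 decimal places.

0.2569

Mismatches occur at site 3 (A/C, transversion), site 11 (C/A, transversion), site 15 (C/A, transversion), site 19 (A/G, transition), site 24 (G/A, transition), site 26 (A/G, transition), site 29 (C/T, transition), site 34 (C/A, transversion).
Of the 8 differences, 4 transitions and 4 transversions over 37 sites: P = 4/37 = 0.108108, Q = 4/37 = 0.108108.
d = −0.5·ln(0.675676) − 0.25·ln(0.783784) = −0.5·(-0.392042) − 0.25·(-0.243622) = 0.2569.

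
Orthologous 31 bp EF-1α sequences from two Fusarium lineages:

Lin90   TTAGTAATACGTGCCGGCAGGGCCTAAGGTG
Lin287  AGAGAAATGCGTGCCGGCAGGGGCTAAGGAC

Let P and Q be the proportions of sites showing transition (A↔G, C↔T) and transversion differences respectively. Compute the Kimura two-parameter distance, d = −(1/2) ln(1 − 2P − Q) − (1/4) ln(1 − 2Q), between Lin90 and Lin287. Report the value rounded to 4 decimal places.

0.2716

The sequences differ at positions 1 (T/A, transversion), 2 (T/G, transversion), 5 (T/A, transversion), 9 (A/G, transition), 23 (C/G, transversion), 30 (T/A, transversion), 31 (G/C, transversion).
Of the 7 differences, 1 transition and 6 transversions over 31 sites: P = 1/31 = 0.032258, Q = 6/31 = 0.193548.
d = −0.5·ln(0.741936) − 0.25·ln(0.612904) = −0.5·(-0.298492) − 0.25·(-0.489547) = 0.2716.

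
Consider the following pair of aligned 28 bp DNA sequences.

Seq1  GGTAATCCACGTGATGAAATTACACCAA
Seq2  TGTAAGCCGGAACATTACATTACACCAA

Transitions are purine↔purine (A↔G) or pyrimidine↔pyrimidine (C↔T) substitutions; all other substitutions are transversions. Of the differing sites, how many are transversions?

Differing sites — 1:G/T (Tv); 6:T/G (Tv); 9:A/G (Ti); 10:C/G (Tv); 11:G/A (Ti); 12:T/A (Tv); 13:G/C (Tv); 16:G/T (Tv); 18:A/C (Tv).
Of the 9 differences, 2 transitions and 7 transversions, so the answer is 7.

7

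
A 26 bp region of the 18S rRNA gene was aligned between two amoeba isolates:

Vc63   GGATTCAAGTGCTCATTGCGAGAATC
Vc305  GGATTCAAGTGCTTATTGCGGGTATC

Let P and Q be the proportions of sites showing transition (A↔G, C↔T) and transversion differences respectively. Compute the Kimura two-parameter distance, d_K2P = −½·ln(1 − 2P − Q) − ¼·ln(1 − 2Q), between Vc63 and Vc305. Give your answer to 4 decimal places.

The sequences differ at positions 14 (C/T, transition), 21 (A/G, transition), 23 (A/T, transversion).
Of the 3 differences, 2 transitions and 1 transversion over 26 sites: P = 2/26 = 0.076923, Q = 1/26 = 0.038462.
d = −0.5·ln(0.807692) − 0.25·ln(0.923076) = −0.5·(-0.213574) − 0.25·(-0.080044) = 0.1268.

0.1268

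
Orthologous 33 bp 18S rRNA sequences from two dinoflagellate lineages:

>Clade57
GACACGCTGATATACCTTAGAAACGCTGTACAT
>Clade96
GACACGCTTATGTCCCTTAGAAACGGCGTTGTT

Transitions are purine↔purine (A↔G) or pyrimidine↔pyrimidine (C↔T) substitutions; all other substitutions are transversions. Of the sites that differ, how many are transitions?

Differing sites — 9:G/T (Tv); 12:A/G (Ti); 14:A/C (Tv); 26:C/G (Tv); 27:T/C (Ti); 30:A/T (Tv); 31:C/G (Tv); 32:A/T (Tv).
Of the 8 differences, 2 transitions and 6 transversions, so the answer is 2.

2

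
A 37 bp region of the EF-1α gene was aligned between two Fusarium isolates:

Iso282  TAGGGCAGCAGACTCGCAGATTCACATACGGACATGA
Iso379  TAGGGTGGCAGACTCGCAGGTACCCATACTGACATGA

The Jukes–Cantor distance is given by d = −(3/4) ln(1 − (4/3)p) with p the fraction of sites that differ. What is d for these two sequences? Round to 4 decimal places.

0.1827

Differing sites — 6:C/T; 7:A/G; 20:A/G; 22:T/A; 24:A/C; 30:G/T.
p = 6/37 = 0.162162.
d = −0.75 · ln(1 − (4/3)·0.162162) = −0.75 · ln(0.783784) = −0.75 · (-0.243622) = 0.1827.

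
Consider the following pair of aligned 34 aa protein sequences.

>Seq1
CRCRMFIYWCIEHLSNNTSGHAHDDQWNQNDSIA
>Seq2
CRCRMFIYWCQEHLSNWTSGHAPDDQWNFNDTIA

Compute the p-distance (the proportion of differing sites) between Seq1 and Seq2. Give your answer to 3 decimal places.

0.147

The sequences differ at positions 11 (I/Q), 17 (N/W), 23 (H/P), 29 (Q/F), 32 (S/T).
There are 5 differences over 34 sites, so p = 5/34 = 0.147.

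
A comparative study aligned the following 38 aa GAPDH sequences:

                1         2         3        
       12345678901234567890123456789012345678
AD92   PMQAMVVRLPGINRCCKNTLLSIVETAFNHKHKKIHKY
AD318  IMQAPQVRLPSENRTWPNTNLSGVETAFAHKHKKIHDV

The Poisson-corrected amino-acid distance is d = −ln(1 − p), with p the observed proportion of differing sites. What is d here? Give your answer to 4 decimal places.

0.4187

Mismatches occur at site 1 (P↔I), site 5 (M↔P), site 6 (V↔Q), site 11 (G↔S), site 12 (I↔E), site 15 (C↔T), site 16 (C↔W), site 17 (K↔P), site 20 (L↔N), site 23 (I↔G), site 29 (N↔A), site 37 (K↔D), site 38 (Y↔V).
p = 13/38 = 0.342105.
d = −ln(1 − 0.342105) = −ln(0.657895) = 0.4187.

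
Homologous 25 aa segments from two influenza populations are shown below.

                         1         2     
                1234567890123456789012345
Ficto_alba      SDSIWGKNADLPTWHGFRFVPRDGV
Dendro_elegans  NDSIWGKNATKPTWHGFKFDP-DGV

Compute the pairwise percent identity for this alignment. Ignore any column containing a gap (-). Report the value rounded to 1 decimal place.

79.2%

Excluding the 1 gap column leaves 24 comparable sites.
Mismatches occur at site 1 (S→N), site 10 (D→T), site 11 (L→K), site 18 (R→K), site 20 (V→D).
19 of the 24 comparable sites match, so the percent identity is 19/24 × 100 = 79.2%.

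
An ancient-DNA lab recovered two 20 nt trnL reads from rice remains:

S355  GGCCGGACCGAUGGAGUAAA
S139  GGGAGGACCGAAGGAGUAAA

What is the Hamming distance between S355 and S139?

The sequences differ at positions 3 (C/G), 4 (C/A), 12 (U/A).
That gives 3 mismatches out of 20 aligned sites, so the Hamming distance is 3.

3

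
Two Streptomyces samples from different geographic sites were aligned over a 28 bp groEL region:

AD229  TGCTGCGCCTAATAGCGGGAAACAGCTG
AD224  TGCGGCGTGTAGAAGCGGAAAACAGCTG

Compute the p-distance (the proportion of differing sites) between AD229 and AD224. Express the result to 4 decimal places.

Mismatches occur at site 4 (T/G), site 8 (C/T), site 9 (C/G), site 12 (A/G), site 13 (T/A), site 19 (G/A).
There are 6 differences over 28 sites, so p = 6/28 = 0.2143.

0.2143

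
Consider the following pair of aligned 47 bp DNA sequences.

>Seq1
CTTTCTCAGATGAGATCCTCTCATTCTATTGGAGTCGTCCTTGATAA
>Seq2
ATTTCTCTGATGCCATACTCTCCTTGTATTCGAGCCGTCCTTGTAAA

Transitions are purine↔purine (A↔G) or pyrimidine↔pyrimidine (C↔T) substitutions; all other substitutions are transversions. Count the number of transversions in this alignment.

10

Mismatches occur at site 1 (C↔A, transversion), site 8 (A↔T, transversion), site 13 (A↔C, transversion), site 14 (G↔C, transversion), site 17 (C↔A, transversion), site 23 (A↔C, transversion), site 26 (C↔G, transversion), site 31 (G↔C, transversion), site 35 (T↔C, transition), site 44 (A↔T, transversion), site 45 (T↔A, transversion).
Of the 11 differences, 1 transition and 10 transversions, so the answer is 10.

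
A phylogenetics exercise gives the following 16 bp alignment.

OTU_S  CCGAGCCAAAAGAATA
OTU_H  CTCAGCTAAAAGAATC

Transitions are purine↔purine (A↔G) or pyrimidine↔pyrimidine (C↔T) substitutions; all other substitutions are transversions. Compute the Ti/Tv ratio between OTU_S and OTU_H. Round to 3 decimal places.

The sequences differ at positions 2 (C/T, transition), 3 (G/C, transversion), 7 (C/T, transition), 16 (A/C, transversion).
Of the 4 differences, 2 transitions and 2 transversions, so Ti/Tv = 2/2 = 1.000.

1.000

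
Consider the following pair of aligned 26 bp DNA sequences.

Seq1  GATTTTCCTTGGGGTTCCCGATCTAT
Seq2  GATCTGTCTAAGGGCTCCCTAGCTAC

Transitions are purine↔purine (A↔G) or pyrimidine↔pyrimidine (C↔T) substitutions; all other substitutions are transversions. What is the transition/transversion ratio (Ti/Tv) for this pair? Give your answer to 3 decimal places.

1.250

The sequences differ at positions 4 (T/C, transition), 6 (T/G, transversion), 7 (C/T, transition), 10 (T/A, transversion), 11 (G/A, transition), 15 (T/C, transition), 20 (G/T, transversion), 22 (T/G, transversion), 26 (T/C, transition).
Of the 9 differences, 5 transitions and 4 transversions, so Ti/Tv = 5/4 = 1.250.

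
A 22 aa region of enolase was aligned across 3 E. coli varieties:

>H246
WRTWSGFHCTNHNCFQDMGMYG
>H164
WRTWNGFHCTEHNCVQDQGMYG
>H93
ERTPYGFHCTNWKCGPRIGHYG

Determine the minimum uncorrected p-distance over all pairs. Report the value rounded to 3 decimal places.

0.182

Pairwise Hamming distances:
  H246 vs H164: 4
  H246 vs H93: 10
  H164 vs H93: 11
The smallest is 4 mismatches, between H246 and H164; p = 4/22 = 0.182.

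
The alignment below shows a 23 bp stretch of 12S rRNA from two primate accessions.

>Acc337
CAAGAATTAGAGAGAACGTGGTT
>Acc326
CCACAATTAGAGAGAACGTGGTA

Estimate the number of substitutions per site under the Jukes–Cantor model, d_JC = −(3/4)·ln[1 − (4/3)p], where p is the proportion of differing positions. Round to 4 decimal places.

Mismatches occur at site 2 (A↔C), site 4 (G↔C), site 23 (T↔A).
p = 3/23 = 0.130435.
d = −0.75 · ln(1 − (4/3)·0.130435) = −0.75 · ln(0.826087) = −0.75 · (-0.191055) = 0.1433.

0.1433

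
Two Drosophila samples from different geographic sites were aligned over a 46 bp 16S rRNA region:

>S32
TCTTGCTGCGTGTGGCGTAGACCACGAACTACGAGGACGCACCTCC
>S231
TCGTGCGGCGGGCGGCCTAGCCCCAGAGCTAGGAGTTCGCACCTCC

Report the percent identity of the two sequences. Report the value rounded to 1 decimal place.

73.9%

Mismatches occur at site 3 (T↔G), site 7 (T↔G), site 11 (T↔G), site 13 (T↔C), site 17 (G↔C), site 21 (A↔C), site 24 (A↔C), site 25 (C↔A), site 28 (A↔G), site 32 (C↔G), site 36 (G↔T), site 37 (A↔T).
34 of the 46 sites match, so the percent identity is 34/46 × 100 = 73.9%.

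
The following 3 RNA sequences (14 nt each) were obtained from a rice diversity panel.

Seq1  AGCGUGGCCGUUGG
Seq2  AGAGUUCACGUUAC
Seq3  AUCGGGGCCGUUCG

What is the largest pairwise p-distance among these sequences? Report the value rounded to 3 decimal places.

0.571

Pairwise Hamming distances:
  Seq1 vs Seq2: 6
  Seq1 vs Seq3: 3
  Seq2 vs Seq3: 8
The largest is 8 mismatches, between Seq2 and Seq3; p = 8/14 = 0.571.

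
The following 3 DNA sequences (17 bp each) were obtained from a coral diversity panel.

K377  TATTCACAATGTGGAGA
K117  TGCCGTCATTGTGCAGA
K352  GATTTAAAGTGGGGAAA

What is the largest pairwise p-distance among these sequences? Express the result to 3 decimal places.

Pairwise Hamming distances:
  K377 vs K117: 7
  K377 vs K352: 6
  K117 vs K352: 11
The largest is 11 mismatches, between K117 and K352; p = 11/17 = 0.647.

0.647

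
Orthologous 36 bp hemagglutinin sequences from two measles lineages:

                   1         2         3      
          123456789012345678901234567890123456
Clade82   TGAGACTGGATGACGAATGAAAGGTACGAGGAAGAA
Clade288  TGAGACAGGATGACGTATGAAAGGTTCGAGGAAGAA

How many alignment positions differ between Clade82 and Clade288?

Mismatches occur at site 7 (T→A), site 16 (A→T), site 26 (A→T).
That gives 3 mismatches out of 36 aligned sites, so the Hamming distance is 3.

3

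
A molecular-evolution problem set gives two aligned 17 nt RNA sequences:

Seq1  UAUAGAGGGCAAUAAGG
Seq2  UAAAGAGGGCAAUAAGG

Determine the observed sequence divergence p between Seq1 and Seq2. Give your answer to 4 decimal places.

The sequences differ at position 3 (U/A).
There are 1 differences over 17 sites, so p = 1/17 = 0.0588.

0.0588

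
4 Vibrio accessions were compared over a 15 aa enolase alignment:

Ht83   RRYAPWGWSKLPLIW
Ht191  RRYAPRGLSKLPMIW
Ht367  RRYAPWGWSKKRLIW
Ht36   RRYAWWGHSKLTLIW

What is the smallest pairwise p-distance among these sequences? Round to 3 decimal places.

0.133

Pairwise Hamming distances:
  Ht83 vs Ht191: 3
  Ht83 vs Ht367: 2
  Ht83 vs Ht36: 3
  Ht191 vs Ht367: 5
  Ht191 vs Ht36: 5
  Ht367 vs Ht36: 4
The smallest is 2 mismatches, between Ht83 and Ht367; p = 2/15 = 0.133.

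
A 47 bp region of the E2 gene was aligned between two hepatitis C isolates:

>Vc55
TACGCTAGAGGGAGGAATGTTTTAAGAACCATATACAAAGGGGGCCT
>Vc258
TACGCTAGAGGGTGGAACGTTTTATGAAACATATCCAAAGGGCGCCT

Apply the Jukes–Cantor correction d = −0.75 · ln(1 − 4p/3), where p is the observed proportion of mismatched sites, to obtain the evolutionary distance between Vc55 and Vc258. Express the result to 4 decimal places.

0.1399

The sequences differ at positions 13 (A/T), 18 (T/C), 25 (A/T), 29 (C/A), 35 (A/C), 43 (G/C).
p = 6/47 = 0.127660.
d = −0.75 · ln(1 − (4/3)·0.127660) = −0.75 · ln(0.829787) = −0.75 · (-0.186586) = 0.1399.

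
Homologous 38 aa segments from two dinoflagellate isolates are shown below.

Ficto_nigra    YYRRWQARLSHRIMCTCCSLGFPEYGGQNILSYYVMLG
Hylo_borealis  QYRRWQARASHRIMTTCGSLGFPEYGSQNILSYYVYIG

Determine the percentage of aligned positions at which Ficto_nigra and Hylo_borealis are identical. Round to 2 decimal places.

Mismatches occur at site 1 (Y/Q), site 9 (L/A), site 15 (C/T), site 18 (C/G), site 27 (G/S), site 36 (M/Y), site 37 (L/I).
31 of the 38 sites match, so the percent identity is 31/38 × 100 = 81.58%.

81.58%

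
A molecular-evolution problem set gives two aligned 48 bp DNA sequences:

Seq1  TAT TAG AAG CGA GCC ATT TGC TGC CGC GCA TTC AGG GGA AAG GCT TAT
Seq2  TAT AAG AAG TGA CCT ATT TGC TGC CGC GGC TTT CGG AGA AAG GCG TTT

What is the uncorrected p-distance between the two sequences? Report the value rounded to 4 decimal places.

Mismatches occur at site 4 (T→A), site 10 (C→T), site 13 (G→C), site 15 (C→T), site 29 (C→G), site 30 (A→C), site 33 (C→T), site 34 (A→C), site 37 (G→A), site 45 (T→G), site 47 (A→T).
There are 11 differences over 48 sites, so p = 11/48 = 0.2292.

0.2292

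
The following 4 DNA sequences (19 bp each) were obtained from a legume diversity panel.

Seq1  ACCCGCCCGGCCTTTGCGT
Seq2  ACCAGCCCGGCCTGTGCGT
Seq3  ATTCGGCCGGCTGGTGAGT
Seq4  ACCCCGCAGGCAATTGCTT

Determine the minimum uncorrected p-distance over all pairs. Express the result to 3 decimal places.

Pairwise Hamming distances:
  Seq1 vs Seq2: 2
  Seq1 vs Seq3: 7
  Seq1 vs Seq4: 6
  Seq2 vs Seq3: 7
  Seq2 vs Seq4: 8
  Seq3 vs Seq4: 9
The smallest is 2 mismatches, between Seq1 and Seq2; p = 2/19 = 0.105.

0.105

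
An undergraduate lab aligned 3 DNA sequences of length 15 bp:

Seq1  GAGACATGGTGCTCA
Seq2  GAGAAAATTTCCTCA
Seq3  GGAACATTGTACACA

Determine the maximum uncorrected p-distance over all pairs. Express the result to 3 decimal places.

Pairwise Hamming distances:
  Seq1 vs Seq2: 5
  Seq1 vs Seq3: 5
  Seq2 vs Seq3: 7
The largest is 7 mismatches, between Seq2 and Seq3; p = 7/15 = 0.467.

0.467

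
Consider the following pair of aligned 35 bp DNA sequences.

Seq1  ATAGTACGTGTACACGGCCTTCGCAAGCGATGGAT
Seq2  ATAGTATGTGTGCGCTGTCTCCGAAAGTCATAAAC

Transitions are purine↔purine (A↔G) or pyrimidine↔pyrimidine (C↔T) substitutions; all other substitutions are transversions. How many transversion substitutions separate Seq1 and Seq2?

Mismatches occur at site 7 (C/T, transition), site 12 (A/G, transition), site 14 (A/G, transition), site 16 (G/T, transversion), site 18 (C/T, transition), site 21 (T/C, transition), site 24 (C/A, transversion), site 28 (C/T, transition), site 29 (G/C, transversion), site 32 (G/A, transition), site 33 (G/A, transition), site 35 (T/C, transition).
Of the 12 differences, 9 transitions and 3 transversions, so the answer is 3.

3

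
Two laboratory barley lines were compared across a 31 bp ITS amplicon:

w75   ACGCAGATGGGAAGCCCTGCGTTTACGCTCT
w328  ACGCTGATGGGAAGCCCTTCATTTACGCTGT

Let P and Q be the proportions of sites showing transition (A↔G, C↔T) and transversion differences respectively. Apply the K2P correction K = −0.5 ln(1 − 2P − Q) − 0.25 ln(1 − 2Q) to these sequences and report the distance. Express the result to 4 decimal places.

Differing sites — 5:A/T (Tv); 19:G/T (Tv); 21:G/A (Ti); 30:C/G (Tv).
Of the 4 differences, 1 transition and 3 transversions over 31 sites: P = 1/31 = 0.032258, Q = 3/31 = 0.096774.
d = −0.5·ln(0.838710) − 0.25·ln(0.806452) = −0.5·(-0.175890) − 0.25·(-0.215111) = 0.1417.

0.1417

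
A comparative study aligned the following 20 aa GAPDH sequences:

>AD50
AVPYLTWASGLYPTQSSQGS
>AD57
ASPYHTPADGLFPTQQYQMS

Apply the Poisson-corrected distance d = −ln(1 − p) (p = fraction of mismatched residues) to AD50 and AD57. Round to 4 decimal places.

0.5108

The sequences differ at positions 2 (V/S), 5 (L/H), 7 (W/P), 9 (S/D), 12 (Y/F), 16 (S/Q), 17 (S/Y), 19 (G/M).
p = 8/20 = 0.400000.
d = −ln(1 − 0.400000) = −ln(0.600000) = 0.5108.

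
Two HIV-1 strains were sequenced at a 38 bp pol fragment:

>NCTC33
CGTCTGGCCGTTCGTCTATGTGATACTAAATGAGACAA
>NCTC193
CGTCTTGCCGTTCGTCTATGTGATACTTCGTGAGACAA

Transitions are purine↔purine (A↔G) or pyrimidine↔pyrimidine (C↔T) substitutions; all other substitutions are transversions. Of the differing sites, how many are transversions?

Mismatches occur at site 6 (G/T, transversion), site 28 (A/T, transversion), site 29 (A/C, transversion), site 30 (A/G, transition).
Of the 4 differences, 1 transition and 3 transversions, so the answer is 3.

3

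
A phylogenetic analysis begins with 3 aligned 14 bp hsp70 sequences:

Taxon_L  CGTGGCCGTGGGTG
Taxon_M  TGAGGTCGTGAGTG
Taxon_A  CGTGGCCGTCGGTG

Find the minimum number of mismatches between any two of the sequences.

1

Pairwise Hamming distances:
  Taxon_L vs Taxon_M: 4
  Taxon_L vs Taxon_A: 1
  Taxon_M vs Taxon_A: 5
The smallest is 1, between Taxon_L and Taxon_A.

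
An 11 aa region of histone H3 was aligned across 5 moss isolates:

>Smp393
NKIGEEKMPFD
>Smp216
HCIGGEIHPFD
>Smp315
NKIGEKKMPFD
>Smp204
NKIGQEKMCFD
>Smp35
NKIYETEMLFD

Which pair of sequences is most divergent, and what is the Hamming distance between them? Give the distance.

Pairwise Hamming distances:
  Smp393 vs Smp216: 5
  Smp393 vs Smp315: 1
  Smp393 vs Smp204: 2
  Smp393 vs Smp35: 4
  Smp216 vs Smp315: 6
  Smp216 vs Smp204: 6
  Smp216 vs Smp35: 8
  Smp315 vs Smp204: 3
  Smp315 vs Smp35: 4
  Smp204 vs Smp35: 5
The largest is 8, between Smp216 and Smp35.

8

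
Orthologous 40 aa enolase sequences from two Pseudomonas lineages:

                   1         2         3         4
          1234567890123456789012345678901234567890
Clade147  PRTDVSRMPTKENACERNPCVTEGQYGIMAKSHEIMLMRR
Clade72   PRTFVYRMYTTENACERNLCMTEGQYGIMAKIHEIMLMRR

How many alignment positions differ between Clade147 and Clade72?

7

Mismatches occur at site 4 (D→F), site 6 (S→Y), site 9 (P→Y), site 11 (K→T), site 19 (P→L), site 21 (V→M), site 32 (S→I).
That gives 7 mismatches out of 40 aligned sites, so the Hamming distance is 7.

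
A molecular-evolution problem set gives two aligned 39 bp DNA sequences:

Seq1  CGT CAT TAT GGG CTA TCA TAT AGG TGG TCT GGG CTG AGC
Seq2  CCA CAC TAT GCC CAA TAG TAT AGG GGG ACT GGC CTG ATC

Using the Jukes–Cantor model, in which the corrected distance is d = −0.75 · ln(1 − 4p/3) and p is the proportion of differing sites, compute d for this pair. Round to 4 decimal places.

Mismatches occur at site 2 (G/C), site 3 (T/A), site 6 (T/C), site 11 (G/C), site 12 (G/C), site 14 (T/A), site 17 (C/A), site 18 (A/G), site 25 (T/G), site 28 (T/A), site 33 (G/C), site 38 (G/T).
p = 12/39 = 0.307692.
d = −0.75 · ln(1 − (4/3)·0.307692) = −0.75 · ln(0.589744) = −0.75 · (-0.528067) = 0.3961.

0.3961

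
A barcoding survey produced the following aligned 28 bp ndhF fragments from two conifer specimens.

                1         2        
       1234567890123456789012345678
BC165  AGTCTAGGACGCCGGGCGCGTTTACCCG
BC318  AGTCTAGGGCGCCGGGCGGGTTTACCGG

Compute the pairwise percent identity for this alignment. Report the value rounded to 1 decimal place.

89.3%

Mismatches occur at site 9 (A↔G), site 19 (C↔G), site 27 (C↔G).
25 of the 28 sites match, so the percent identity is 25/28 × 100 = 89.3%.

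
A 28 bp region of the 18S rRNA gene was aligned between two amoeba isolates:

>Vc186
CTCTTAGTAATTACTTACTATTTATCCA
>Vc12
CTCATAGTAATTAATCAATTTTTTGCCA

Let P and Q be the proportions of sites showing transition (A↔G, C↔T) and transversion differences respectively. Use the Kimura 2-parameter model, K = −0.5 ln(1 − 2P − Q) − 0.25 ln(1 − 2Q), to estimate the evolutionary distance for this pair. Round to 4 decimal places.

The sequences differ at positions 4 (T/A, transversion), 14 (C/A, transversion), 16 (T/C, transition), 18 (C/A, transversion), 20 (A/T, transversion), 24 (A/T, transversion), 25 (T/G, transversion).
Of the 7 differences, 1 transition and 6 transversions over 28 sites: P = 1/28 = 0.035714, Q = 6/28 = 0.214286.
d = −0.5·ln(0.714286) − 0.25·ln(0.571428) = −0.5·(-0.336472) − 0.25·(-0.559617) = 0.3081.

0.3081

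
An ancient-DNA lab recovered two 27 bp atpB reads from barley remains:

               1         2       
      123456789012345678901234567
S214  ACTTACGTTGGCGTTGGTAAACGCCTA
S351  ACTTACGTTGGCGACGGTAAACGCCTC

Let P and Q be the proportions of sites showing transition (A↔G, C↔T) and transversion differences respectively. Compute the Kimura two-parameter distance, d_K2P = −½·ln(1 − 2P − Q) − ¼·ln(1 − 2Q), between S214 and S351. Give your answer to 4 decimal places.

0.1203

The sequences differ at positions 14 (T/A, transversion), 15 (T/C, transition), 27 (A/C, transversion).
Of the 3 differences, 1 transition and 2 transversions over 27 sites: P = 1/27 = 0.037037, Q = 2/27 = 0.074074.
d = −0.5·ln(0.851852) − 0.25·ln(0.851852) = −0.5·(-0.160342) − 0.25·(-0.160342) = 0.1203.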